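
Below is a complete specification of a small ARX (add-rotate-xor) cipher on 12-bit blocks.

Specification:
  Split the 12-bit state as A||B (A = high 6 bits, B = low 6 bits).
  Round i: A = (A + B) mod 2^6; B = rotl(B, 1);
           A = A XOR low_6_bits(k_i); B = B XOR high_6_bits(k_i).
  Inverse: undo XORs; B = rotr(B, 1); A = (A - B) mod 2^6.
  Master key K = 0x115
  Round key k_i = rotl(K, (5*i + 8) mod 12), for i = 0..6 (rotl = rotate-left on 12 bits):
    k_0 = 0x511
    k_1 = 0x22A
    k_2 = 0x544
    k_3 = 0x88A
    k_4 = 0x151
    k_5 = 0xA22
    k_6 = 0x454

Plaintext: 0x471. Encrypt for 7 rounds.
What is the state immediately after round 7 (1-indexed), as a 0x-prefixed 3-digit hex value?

0x5A6

s_0 = plaintext = 0x471
s_1 = Round(s_0, k_0) = 0x4F7
s_2 = Round(s_1, k_1) = 0x827
s_3 = Round(s_2, k_2) = 0x0DA
s_4 = Round(s_3, k_3) = 0x5D6
s_5 = Round(s_4, k_4) = 0xF29
s_6 = Round(s_5, k_5) = 0x1FB
s_7 = Round(s_6, k_6) = 0x5A6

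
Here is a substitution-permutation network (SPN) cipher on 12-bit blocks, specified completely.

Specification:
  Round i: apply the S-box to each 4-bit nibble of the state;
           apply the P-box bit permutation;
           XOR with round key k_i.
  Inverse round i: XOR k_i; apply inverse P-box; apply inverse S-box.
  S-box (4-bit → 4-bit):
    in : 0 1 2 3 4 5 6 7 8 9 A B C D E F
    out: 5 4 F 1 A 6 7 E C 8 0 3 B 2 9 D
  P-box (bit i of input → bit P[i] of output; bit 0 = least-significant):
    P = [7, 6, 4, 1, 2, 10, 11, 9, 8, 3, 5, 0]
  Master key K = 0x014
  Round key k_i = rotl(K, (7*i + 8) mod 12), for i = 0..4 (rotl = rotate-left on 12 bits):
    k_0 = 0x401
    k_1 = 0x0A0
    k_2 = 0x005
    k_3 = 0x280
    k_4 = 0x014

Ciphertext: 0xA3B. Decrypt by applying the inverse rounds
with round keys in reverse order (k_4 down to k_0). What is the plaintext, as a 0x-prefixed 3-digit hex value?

0x2D6

s_0 = ciphertext = 0xA3B
s_1 = InvRound(s_0, k_4) = 0x7F9
s_2 = InvRound(s_1, k_3) = 0x2D5
s_3 = InvRound(s_2, k_2) = 0xA96
s_4 = InvRound(s_3, k_1) = 0x1F8
s_5 = InvRound(s_4, k_0) = 0x2D6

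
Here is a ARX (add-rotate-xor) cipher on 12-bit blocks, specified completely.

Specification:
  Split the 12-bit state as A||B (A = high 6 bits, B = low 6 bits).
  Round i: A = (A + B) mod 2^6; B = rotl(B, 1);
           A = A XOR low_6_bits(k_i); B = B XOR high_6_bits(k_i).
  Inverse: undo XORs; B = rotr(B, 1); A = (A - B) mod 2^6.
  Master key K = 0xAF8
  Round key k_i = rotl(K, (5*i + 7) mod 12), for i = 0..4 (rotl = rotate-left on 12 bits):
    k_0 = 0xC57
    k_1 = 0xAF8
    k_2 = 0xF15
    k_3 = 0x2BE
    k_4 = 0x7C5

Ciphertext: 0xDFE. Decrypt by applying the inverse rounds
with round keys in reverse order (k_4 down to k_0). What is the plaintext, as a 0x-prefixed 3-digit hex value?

0x50E

s_0 = ciphertext = 0xDFE
s_1 = InvRound(s_0, k_4) = 0x0B0
s_2 = InvRound(s_1, k_3) = 0x7DD
s_3 = InvRound(s_2, k_2) = 0x6B0
s_4 = InvRound(s_3, k_1) = 0xD6D
s_5 = InvRound(s_4, k_0) = 0x50E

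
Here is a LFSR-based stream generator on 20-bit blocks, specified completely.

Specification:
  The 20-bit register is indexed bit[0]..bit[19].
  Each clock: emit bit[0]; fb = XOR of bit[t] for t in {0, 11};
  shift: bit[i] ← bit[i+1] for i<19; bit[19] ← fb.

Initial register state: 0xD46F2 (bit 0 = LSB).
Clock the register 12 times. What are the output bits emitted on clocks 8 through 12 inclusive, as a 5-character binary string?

reg_0 = 0xD46F2
clock 1: out=0, reg = 0x6A379
clock 2: out=1, reg = 0xB51BC
clock 3: out=0, reg = 0x5A8DE
clock 4: out=0, reg = 0xAD46F
clock 5: out=1, reg = 0xD6A37
clock 6: out=1, reg = 0x6B51B
clock 7: out=1, reg = 0xB5A8D
clock 8: out=1, reg = 0x5AD46
clock 9: out=0, reg = 0xAD6A3
clock 10: out=1, reg = 0xD6B51
clock 11: out=1, reg = 0x6B5A8
clock 12: out=0, reg = 0x35AD4

10110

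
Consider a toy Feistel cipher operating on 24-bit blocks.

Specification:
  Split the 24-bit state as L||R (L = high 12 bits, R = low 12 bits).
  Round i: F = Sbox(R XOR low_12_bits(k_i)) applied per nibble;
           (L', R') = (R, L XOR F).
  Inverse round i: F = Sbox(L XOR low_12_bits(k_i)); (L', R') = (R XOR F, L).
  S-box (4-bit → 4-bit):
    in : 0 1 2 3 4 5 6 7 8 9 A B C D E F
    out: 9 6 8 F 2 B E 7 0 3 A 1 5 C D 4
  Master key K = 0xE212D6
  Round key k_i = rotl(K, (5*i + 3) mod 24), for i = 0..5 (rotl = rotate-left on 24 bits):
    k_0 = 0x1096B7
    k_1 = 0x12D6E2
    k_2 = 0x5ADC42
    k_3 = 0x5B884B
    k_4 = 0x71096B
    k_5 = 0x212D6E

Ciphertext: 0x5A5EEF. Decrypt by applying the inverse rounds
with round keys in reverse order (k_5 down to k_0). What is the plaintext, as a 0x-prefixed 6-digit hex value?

s_0 = ciphertext = 0x5A5EEF
s_1 = InvRound(s_0, k_5) = 0xEBE5A5
s_2 = InvRound(s_1, k_4) = 0x26EEBE
s_3 = InvRound(s_2, k_3) = 0x43526E
s_4 = InvRound(s_3, k_2) = 0x219435
s_5 = InvRound(s_4, k_1) = 0x674219
s_6 = InvRound(s_5, k_0) = 0xB46674

0xB46674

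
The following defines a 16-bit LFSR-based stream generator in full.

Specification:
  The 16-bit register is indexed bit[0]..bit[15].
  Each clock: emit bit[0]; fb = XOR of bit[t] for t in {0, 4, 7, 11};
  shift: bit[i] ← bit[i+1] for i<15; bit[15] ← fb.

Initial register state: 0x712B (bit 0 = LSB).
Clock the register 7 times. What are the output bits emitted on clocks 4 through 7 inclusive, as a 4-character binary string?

1010

reg_0 = 0x712B
clock 1: out=1, reg = 0xB895
clock 2: out=1, reg = 0x5C4A
clock 3: out=0, reg = 0xAE25
clock 4: out=1, reg = 0x5712
clock 5: out=0, reg = 0xAB89
clock 6: out=1, reg = 0xD5C4
clock 7: out=0, reg = 0xEAE2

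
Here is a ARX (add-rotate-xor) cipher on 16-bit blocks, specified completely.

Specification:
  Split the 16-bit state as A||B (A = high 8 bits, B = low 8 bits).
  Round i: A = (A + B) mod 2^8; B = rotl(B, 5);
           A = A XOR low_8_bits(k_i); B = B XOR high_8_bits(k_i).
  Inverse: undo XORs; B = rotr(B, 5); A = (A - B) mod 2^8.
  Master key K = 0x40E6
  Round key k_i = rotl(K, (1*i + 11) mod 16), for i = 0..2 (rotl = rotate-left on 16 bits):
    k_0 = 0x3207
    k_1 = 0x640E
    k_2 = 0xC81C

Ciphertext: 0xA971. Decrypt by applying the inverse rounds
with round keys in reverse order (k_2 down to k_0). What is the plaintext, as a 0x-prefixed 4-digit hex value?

0xA3FB

s_0 = ciphertext = 0xA971
s_1 = InvRound(s_0, k_2) = 0xE8CD
s_2 = InvRound(s_1, k_1) = 0x994D
s_3 = InvRound(s_2, k_0) = 0xA3FB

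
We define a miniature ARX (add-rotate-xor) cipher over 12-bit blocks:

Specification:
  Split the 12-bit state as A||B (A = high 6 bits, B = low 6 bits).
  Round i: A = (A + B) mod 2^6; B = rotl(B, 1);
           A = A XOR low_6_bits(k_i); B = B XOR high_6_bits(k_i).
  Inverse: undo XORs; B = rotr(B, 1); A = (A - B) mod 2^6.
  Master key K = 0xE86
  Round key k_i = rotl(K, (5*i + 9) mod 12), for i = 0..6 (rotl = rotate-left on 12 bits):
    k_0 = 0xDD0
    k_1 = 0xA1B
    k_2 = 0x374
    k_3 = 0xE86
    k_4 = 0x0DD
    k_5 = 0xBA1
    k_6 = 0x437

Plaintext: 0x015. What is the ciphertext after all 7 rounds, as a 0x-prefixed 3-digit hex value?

s_0 = plaintext = 0x015
s_1 = Round(s_0, k_0) = 0x15D
s_2 = Round(s_1, k_1) = 0xE52
s_3 = Round(s_2, k_2) = 0xFE9
s_4 = Round(s_3, k_3) = 0xBA9
s_5 = Round(s_4, k_4) = 0x290
s_6 = Round(s_5, k_5) = 0xECE
s_7 = Round(s_6, k_6) = 0xF8C

0xF8C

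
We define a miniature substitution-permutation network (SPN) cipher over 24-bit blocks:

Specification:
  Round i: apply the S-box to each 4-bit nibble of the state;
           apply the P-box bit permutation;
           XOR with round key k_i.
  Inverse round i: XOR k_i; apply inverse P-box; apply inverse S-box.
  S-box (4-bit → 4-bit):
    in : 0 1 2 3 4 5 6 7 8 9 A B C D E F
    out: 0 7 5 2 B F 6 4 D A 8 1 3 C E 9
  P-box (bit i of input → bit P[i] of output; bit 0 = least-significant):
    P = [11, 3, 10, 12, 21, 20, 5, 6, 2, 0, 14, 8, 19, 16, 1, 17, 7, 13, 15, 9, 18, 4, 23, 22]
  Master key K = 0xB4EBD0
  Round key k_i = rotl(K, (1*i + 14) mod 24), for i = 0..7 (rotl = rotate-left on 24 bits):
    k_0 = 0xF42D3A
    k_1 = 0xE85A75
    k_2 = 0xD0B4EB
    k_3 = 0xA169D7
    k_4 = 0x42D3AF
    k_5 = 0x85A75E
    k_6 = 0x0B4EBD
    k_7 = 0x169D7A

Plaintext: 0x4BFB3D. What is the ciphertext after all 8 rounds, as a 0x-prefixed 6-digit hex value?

s_0 = plaintext = 0x4BFB3D
s_1 = Round(s_0, k_0) = 0xAA39AE
s_2 = Round(s_1, k_1) = 0xA94D3C
s_3 = Round(s_2, k_2) = 0x8BDFE3
s_4 = Round(s_3, k_3) = 0x776839
s_5 = Round(s_4, k_4) = 0xD302A1
s_6 = Round(s_5, k_5) = 0x45CB12
s_7 = Round(s_6, k_6) = 0x76E009
s_8 = Round(s_7, k_7) = 0x952D70

0x952D70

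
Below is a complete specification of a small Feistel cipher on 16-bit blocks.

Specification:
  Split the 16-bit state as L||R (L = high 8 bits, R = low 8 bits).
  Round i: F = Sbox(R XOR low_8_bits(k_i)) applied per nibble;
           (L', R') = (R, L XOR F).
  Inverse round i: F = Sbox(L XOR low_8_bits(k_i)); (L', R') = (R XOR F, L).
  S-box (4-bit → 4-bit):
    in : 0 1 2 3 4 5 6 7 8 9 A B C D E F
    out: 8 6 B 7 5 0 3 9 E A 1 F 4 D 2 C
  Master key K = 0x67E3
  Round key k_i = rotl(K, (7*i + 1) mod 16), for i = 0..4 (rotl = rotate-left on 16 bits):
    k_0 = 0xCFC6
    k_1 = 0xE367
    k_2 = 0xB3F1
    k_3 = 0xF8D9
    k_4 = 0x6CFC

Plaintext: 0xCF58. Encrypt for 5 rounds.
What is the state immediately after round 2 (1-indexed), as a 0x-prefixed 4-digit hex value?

s_0 = plaintext = 0xCF58
s_1 = Round(s_0, k_0) = 0x586D
s_2 = Round(s_1, k_1) = 0x6DD9
s_3 = Round(s_2, k_2) = 0xD9D3
s_4 = Round(s_3, k_3) = 0xD358
s_5 = Round(s_4, k_4) = 0x58C6

0x6DD9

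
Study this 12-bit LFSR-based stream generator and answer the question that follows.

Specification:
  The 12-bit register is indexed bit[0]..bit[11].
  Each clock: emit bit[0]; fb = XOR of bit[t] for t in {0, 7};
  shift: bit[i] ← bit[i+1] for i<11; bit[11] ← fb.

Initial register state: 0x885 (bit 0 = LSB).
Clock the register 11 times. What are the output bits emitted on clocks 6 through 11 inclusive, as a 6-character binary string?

001000

reg_0 = 0x885
clock 1: out=1, reg = 0x442
clock 2: out=0, reg = 0x221
clock 3: out=1, reg = 0x910
clock 4: out=0, reg = 0x488
clock 5: out=0, reg = 0xA44
clock 6: out=0, reg = 0x522
clock 7: out=0, reg = 0x291
clock 8: out=1, reg = 0x148
clock 9: out=0, reg = 0x0A4
clock 10: out=0, reg = 0x852
clock 11: out=0, reg = 0x429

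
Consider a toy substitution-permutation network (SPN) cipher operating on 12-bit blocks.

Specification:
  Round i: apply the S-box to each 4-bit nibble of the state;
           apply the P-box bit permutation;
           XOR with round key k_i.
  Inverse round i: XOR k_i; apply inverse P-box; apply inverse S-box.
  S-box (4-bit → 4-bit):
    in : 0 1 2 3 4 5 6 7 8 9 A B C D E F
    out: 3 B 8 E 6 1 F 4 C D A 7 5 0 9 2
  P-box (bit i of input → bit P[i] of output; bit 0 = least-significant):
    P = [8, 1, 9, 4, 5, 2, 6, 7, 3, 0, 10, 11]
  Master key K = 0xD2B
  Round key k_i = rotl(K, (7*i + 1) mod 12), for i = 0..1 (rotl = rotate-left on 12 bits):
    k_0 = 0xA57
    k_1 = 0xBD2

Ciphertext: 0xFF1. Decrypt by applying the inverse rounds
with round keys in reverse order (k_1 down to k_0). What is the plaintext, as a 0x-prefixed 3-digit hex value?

s_0 = ciphertext = 0xFF1
s_1 = InvRound(s_0, k_1) = 0x45F
s_2 = InvRound(s_1, k_0) = 0x9D7

0x9D7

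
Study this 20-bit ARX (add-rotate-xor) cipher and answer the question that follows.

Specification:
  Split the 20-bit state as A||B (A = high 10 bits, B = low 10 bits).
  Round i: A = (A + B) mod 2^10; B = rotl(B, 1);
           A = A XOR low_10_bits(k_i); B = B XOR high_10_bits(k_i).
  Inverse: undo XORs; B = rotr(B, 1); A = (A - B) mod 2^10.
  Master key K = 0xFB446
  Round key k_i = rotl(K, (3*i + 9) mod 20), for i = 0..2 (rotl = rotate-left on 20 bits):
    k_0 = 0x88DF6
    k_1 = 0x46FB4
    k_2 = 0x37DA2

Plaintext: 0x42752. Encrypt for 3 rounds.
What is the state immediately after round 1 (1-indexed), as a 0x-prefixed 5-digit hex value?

s_0 = plaintext = 0x42752
s_1 = Round(s_0, k_0) = 0x6B486
s_2 = Round(s_1, k_1) = 0x61C17
s_3 = Round(s_2, k_2) = 0x0F0F1

0x6B486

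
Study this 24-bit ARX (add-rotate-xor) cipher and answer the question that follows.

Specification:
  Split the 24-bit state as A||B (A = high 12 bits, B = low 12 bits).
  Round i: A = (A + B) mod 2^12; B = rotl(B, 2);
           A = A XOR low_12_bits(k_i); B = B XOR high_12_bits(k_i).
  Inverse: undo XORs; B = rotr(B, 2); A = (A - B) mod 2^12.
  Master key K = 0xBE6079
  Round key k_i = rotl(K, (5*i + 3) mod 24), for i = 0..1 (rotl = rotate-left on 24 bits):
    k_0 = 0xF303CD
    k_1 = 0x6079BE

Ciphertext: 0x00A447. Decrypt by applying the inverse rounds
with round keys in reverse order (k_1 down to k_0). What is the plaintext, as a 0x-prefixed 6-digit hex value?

s_0 = ciphertext = 0x00A447
s_1 = InvRound(s_0, k_1) = 0x924090
s_2 = InvRound(s_1, k_0) = 0x7013E8

0x7013E8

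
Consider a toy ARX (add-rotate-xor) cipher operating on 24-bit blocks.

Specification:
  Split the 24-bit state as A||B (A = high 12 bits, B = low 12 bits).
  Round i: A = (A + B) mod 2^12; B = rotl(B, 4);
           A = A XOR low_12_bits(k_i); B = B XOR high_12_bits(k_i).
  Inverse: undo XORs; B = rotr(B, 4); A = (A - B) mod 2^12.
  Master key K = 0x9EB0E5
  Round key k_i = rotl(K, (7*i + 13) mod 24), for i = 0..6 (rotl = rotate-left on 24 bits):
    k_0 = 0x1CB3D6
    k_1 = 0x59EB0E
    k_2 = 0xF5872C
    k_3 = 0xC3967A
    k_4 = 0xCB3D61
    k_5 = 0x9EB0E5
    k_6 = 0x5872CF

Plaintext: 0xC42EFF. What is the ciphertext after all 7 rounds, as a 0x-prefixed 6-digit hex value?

0xD3712F

s_0 = plaintext = 0xC42EFF
s_1 = Round(s_0, k_0) = 0x897E35
s_2 = Round(s_1, k_1) = 0xDC26C0
s_3 = Round(s_2, k_2) = 0x3AE35E
s_4 = Round(s_3, k_3) = 0x1769DA
s_5 = Round(s_4, k_4) = 0x63111A
s_6 = Round(s_5, k_5) = 0x7AE84A
s_7 = Round(s_6, k_6) = 0xD3712F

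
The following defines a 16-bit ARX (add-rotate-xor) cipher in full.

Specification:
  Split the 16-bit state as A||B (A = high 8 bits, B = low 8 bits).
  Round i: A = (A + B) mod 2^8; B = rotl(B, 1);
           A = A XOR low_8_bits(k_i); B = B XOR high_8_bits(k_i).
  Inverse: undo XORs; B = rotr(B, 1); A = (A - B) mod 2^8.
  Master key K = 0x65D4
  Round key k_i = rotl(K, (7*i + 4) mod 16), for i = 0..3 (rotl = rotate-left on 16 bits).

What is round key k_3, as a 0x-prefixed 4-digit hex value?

K = 0x65D4
k_0 = rotl(K, (7*0+4) mod 16) = rotl(K, 4) = 0x5D46
k_1 = rotl(K, (7*1+4) mod 16) = rotl(K, 11) = 0xA32E
k_2 = rotl(K, (7*2+4) mod 16) = rotl(K, 2) = 0x9751
k_3 = rotl(K, (7*3+4) mod 16) = rotl(K, 9) = 0xA8CB

0xA8CB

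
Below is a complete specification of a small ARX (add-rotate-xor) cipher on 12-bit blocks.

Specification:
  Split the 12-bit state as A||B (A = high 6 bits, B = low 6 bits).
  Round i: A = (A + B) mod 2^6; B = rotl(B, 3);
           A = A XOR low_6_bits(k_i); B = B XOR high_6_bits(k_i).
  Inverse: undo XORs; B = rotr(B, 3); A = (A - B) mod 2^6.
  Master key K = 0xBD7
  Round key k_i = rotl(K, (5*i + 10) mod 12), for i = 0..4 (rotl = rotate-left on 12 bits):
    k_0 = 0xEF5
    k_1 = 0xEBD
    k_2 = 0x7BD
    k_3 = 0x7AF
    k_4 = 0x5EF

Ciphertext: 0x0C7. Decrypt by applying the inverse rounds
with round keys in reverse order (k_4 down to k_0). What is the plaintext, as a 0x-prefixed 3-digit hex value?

0x30A

s_0 = ciphertext = 0x0C7
s_1 = InvRound(s_0, k_4) = 0xA82
s_2 = InvRound(s_1, k_3) = 0x8A3
s_3 = InvRound(s_2, k_2) = 0xC2F
s_4 = InvRound(s_3, k_1) = 0x8EA
s_5 = InvRound(s_4, k_0) = 0x30A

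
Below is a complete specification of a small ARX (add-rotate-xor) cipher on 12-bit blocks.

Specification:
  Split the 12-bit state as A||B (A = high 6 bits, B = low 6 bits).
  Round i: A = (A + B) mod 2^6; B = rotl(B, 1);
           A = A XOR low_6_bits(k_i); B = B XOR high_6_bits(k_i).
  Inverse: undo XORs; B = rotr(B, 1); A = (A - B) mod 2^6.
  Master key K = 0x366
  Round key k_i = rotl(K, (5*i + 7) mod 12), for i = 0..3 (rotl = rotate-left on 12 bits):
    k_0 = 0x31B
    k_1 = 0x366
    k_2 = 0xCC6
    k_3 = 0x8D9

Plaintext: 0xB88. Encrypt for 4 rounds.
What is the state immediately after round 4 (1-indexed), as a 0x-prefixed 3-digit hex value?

0x8D3

s_0 = plaintext = 0xB88
s_1 = Round(s_0, k_0) = 0xB5C
s_2 = Round(s_1, k_1) = 0xBF5
s_3 = Round(s_2, k_2) = 0x898
s_4 = Round(s_3, k_3) = 0x8D3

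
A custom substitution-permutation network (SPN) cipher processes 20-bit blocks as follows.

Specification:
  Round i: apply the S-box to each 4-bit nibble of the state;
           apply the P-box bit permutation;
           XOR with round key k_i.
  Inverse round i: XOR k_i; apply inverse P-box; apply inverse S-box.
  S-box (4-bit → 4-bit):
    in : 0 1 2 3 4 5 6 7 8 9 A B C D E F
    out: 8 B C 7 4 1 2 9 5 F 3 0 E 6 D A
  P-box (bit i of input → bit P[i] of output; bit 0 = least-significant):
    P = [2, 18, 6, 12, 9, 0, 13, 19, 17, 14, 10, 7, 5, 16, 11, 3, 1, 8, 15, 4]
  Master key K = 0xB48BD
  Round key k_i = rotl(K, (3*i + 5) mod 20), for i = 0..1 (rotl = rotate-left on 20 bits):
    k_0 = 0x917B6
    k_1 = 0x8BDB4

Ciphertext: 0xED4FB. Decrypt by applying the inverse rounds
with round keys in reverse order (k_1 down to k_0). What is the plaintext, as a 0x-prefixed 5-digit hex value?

0x638DE

s_0 = ciphertext = 0xED4FB
s_1 = InvRound(s_0, k_1) = 0xA2AD3
s_2 = InvRound(s_1, k_0) = 0x638DE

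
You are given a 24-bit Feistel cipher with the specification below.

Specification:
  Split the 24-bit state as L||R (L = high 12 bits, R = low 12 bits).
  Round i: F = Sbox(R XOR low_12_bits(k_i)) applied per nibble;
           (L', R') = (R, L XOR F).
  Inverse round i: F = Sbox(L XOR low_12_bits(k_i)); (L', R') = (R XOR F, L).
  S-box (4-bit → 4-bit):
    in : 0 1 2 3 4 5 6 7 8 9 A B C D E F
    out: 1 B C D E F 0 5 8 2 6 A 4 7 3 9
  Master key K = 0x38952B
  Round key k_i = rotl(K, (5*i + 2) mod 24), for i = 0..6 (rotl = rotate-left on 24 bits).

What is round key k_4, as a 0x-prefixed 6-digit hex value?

0xCE254A

K = 0x38952B
k_0 = rotl(K, (5*0+2) mod 24) = rotl(K, 2) = 0xE254AC
k_1 = rotl(K, (5*1+2) mod 24) = rotl(K, 7) = 0x4A959C
k_2 = rotl(K, (5*2+2) mod 24) = rotl(K, 12) = 0x52B389
k_3 = rotl(K, (5*3+2) mod 24) = rotl(K, 17) = 0x56712A
k_4 = rotl(K, (5*4+2) mod 24) = rotl(K, 22) = 0xCE254A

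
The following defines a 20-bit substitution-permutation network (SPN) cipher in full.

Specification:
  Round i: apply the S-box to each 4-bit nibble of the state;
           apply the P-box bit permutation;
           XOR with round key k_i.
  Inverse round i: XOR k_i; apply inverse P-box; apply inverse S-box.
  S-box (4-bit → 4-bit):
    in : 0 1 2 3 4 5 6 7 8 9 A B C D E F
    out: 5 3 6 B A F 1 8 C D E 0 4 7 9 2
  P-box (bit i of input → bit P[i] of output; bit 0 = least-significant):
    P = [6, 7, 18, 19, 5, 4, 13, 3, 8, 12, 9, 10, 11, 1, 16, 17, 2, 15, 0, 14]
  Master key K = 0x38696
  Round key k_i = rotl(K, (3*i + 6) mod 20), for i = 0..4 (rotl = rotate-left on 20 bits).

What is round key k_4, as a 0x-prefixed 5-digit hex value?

K = 0x38696
k_0 = rotl(K, (3*0+6) mod 20) = rotl(K, 6) = 0x1A58E
k_1 = rotl(K, (3*1+6) mod 20) = rotl(K, 9) = 0xD2C70
k_2 = rotl(K, (3*2+6) mod 20) = rotl(K, 12) = 0x96386
k_3 = rotl(K, (3*3+6) mod 20) = rotl(K, 15) = 0xB1C34
k_4 = rotl(K, (3*4+6) mod 20) = rotl(K, 18) = 0x8E1A5

0x8E1A5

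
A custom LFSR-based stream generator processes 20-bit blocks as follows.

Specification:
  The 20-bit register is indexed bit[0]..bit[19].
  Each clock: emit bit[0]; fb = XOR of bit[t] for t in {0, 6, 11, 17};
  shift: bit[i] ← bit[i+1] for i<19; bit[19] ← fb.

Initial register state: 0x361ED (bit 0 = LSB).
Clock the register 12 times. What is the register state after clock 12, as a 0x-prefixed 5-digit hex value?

reg_0 = 0x361ED
clock 1: out=1, reg = 0x9B0F6
clock 2: out=0, reg = 0xCD87B
clock 3: out=1, reg = 0xE6C3D
clock 4: out=1, reg = 0xF361E
clock 5: out=0, reg = 0xF9B0F
clock 6: out=1, reg = 0xFCD87
clock 7: out=1, reg = 0xFE6C3
clock 8: out=1, reg = 0xFF361
clock 9: out=1, reg = 0xFF9B0
clock 10: out=0, reg = 0x7FCD8
clock 11: out=0, reg = 0xBFE6C
clock 12: out=0, reg = 0xDFF36

0xDFF36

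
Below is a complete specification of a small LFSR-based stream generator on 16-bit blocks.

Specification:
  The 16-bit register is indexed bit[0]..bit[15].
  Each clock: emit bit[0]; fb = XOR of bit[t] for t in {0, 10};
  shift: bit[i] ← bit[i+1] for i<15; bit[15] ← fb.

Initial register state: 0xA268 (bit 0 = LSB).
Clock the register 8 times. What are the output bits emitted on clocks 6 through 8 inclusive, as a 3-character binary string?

110

reg_0 = 0xA268
clock 1: out=0, reg = 0x5134
clock 2: out=0, reg = 0x289A
clock 3: out=0, reg = 0x144D
clock 4: out=1, reg = 0x0A26
clock 5: out=0, reg = 0x0513
clock 6: out=1, reg = 0x0289
clock 7: out=1, reg = 0x8144
clock 8: out=0, reg = 0x40A2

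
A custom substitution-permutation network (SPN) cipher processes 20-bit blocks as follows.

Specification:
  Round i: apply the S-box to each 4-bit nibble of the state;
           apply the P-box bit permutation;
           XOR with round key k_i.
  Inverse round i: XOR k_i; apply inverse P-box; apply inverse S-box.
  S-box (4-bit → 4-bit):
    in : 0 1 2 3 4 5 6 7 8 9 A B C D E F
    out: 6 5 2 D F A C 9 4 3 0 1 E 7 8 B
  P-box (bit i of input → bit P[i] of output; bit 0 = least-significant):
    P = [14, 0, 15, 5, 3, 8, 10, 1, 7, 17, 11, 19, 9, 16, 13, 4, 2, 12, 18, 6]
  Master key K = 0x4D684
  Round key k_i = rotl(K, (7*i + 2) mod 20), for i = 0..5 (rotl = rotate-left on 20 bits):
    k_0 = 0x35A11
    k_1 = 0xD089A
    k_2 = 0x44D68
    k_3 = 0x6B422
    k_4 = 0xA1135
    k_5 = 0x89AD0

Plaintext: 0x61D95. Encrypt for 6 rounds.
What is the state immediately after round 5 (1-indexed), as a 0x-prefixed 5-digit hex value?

0x3EC44

s_0 = plaintext = 0x61D95
s_1 = Round(s_0, k_0) = 0x571F8
s_2 = Round(s_1, k_1) = 0xD9340
s_3 = Round(s_2, k_2) = 0x9D2E7
s_4 = Round(s_3, k_3) = 0x5C604
s_5 = Round(s_4, k_4) = 0x3EC44
s_6 = Round(s_5, k_5) = 0x657AF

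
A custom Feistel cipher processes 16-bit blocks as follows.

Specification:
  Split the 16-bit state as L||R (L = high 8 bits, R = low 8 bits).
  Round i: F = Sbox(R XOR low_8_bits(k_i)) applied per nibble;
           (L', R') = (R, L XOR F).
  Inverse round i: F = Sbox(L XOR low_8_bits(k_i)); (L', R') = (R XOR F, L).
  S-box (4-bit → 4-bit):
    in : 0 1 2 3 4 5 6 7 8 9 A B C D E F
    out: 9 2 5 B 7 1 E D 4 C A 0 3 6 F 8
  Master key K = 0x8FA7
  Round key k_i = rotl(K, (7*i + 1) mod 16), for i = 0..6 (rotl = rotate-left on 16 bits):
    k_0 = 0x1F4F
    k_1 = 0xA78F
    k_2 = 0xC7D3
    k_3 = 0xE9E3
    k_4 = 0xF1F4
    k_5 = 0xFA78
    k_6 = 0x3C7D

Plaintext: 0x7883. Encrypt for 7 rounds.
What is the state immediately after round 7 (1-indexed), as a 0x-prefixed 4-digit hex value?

0x2604

s_0 = plaintext = 0x7883
s_1 = Round(s_0, k_0) = 0x834B
s_2 = Round(s_1, k_1) = 0x4BB4
s_3 = Round(s_2, k_2) = 0xB4A6
s_4 = Round(s_3, k_3) = 0xA6C5
s_5 = Round(s_4, k_4) = 0xC514
s_6 = Round(s_5, k_5) = 0x1426
s_7 = Round(s_6, k_6) = 0x2604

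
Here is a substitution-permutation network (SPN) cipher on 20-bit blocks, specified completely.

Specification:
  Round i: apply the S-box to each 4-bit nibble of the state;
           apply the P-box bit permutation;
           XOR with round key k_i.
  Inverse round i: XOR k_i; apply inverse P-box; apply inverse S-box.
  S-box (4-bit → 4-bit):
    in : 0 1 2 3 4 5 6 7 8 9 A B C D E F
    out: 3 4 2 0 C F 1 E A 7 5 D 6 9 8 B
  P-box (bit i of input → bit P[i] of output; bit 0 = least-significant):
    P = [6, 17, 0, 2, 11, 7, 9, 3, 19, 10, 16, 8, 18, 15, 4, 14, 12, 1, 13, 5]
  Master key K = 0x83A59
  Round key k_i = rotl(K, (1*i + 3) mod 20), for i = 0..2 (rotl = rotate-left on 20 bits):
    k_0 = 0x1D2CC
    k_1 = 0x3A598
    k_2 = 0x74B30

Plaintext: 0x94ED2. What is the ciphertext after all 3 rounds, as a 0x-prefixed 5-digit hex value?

s_0 = plaintext = 0x94ED2
s_1 = Round(s_0, k_0) = 0x3ABD6
s_2 = Round(s_1, k_1) = 0xEACC0
s_3 = Round(s_2, k_2) = 0x04DC0

0x04DC0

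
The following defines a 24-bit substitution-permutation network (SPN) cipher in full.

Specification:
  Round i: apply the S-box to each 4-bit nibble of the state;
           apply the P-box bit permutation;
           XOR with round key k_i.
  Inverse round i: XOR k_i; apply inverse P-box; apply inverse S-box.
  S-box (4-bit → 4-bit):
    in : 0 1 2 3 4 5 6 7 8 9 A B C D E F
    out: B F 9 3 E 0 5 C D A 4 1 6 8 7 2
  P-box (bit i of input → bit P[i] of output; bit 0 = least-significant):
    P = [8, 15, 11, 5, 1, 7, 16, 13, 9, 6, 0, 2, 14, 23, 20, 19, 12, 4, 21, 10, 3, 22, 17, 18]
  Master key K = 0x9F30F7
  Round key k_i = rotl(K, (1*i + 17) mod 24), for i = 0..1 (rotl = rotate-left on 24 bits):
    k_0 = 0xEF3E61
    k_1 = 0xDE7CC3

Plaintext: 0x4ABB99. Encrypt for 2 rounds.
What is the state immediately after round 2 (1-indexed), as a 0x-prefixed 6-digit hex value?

s_0 = plaintext = 0x4ABB99
s_1 = Round(s_0, k_0) = 0x89DCC1
s_2 = Round(s_1, k_1) = 0xD1F13A

0xD1F13A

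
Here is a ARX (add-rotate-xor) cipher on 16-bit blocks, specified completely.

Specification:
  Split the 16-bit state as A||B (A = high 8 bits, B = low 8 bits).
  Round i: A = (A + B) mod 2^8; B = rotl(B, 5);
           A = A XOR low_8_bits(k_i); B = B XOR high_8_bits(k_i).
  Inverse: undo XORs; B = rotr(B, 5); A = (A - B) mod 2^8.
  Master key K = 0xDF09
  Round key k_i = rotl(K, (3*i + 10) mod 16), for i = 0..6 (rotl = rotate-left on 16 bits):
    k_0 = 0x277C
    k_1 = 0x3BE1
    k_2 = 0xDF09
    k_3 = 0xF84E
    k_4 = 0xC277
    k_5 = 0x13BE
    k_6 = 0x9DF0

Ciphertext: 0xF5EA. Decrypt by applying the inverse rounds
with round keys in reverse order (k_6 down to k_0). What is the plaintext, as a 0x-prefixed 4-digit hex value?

0xE804

s_0 = ciphertext = 0xF5EA
s_1 = InvRound(s_0, k_6) = 0x4ABB
s_2 = InvRound(s_1, k_5) = 0xAF45
s_3 = InvRound(s_2, k_4) = 0x9C3C
s_4 = InvRound(s_3, k_3) = 0xAC26
s_5 = InvRound(s_4, k_2) = 0xD6CF
s_6 = InvRound(s_5, k_1) = 0x90A7
s_7 = InvRound(s_6, k_0) = 0xE804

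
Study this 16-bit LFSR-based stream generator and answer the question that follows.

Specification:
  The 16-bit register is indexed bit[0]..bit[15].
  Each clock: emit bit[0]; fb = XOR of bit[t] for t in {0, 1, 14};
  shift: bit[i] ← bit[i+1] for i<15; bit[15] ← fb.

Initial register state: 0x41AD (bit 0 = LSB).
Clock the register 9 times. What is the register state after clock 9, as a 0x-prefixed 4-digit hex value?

0xD920

reg_0 = 0x41AD
clock 1: out=1, reg = 0x20D6
clock 2: out=0, reg = 0x906B
clock 3: out=1, reg = 0x4835
clock 4: out=1, reg = 0x241A
clock 5: out=0, reg = 0x920D
clock 6: out=1, reg = 0xC906
clock 7: out=0, reg = 0x6483
clock 8: out=1, reg = 0xB241
clock 9: out=1, reg = 0xD920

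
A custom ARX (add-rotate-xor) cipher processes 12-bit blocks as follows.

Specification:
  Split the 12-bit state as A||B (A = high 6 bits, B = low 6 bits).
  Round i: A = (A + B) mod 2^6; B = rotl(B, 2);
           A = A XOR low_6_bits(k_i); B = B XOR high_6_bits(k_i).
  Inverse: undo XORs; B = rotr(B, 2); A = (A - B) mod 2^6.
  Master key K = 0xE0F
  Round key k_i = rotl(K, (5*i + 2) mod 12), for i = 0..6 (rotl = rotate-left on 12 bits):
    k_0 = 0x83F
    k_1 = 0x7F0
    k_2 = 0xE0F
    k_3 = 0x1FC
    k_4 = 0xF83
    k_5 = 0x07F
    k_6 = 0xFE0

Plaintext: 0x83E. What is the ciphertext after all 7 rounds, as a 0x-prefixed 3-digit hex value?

s_0 = plaintext = 0x83E
s_1 = Round(s_0, k_0) = 0x85B
s_2 = Round(s_1, k_1) = 0x332
s_3 = Round(s_2, k_2) = 0xC73
s_4 = Round(s_3, k_3) = 0x608
s_5 = Round(s_4, k_4) = 0x8DE
s_6 = Round(s_5, k_5) = 0xFB8
s_7 = Round(s_6, k_6) = 0x59C

0x59C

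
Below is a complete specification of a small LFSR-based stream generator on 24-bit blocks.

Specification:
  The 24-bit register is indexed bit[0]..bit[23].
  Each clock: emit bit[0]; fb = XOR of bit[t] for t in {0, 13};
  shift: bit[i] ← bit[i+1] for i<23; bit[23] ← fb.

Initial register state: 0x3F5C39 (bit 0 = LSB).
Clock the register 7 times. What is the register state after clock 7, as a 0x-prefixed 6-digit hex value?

reg_0 = 0x3F5C39
clock 1: out=1, reg = 0x9FAE1C
clock 2: out=0, reg = 0xCFD70E
clock 3: out=0, reg = 0x67EB87
clock 4: out=1, reg = 0x33F5C3
clock 5: out=1, reg = 0x19FAE1
clock 6: out=1, reg = 0x0CFD70
clock 7: out=0, reg = 0x867EB8

0x867EB8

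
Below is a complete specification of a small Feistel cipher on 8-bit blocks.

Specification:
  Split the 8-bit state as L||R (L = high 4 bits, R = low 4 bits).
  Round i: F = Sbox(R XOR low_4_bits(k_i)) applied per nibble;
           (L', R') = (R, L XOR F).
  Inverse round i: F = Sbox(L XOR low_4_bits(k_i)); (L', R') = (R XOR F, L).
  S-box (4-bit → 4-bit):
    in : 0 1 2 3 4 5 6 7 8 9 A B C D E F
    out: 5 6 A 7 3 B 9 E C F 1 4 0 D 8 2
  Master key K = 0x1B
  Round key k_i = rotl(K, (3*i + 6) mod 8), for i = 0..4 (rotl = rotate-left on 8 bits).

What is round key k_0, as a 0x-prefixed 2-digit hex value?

K = 0x1B
k_0 = rotl(K, (3*0+6) mod 8) = rotl(K, 6) = 0xC6

0xC6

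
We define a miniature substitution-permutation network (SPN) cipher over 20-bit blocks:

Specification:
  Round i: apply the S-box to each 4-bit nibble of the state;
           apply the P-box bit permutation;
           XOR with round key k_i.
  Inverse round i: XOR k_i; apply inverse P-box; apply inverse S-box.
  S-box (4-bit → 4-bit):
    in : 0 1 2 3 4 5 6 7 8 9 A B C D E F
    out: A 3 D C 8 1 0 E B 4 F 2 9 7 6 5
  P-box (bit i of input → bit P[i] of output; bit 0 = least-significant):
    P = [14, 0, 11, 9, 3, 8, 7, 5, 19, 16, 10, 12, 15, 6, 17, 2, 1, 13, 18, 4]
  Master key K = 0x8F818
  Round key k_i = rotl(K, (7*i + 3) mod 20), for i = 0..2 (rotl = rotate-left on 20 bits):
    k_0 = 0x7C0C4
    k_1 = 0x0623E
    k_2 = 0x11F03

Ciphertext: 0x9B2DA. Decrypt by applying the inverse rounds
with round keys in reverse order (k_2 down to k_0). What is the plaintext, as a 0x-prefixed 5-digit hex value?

0xA6CA8

s_0 = ciphertext = 0x9B2DA
s_1 = InvRound(s_0, k_2) = 0x01FDE
s_2 = InvRound(s_1, k_1) = 0xBB37F
s_3 = InvRound(s_2, k_0) = 0xA6CA8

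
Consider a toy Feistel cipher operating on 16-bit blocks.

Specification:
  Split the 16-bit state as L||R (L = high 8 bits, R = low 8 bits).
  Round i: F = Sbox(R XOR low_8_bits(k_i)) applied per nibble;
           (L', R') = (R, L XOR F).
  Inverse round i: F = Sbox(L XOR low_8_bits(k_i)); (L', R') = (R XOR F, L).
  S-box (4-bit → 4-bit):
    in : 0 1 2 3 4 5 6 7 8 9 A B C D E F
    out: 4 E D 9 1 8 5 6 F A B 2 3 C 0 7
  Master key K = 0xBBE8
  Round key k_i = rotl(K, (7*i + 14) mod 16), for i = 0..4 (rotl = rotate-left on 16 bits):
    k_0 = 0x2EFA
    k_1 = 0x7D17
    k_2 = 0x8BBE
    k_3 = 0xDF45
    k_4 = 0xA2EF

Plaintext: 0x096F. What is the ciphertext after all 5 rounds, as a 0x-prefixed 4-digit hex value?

0xE29C

s_0 = plaintext = 0x096F
s_1 = Round(s_0, k_0) = 0x6FA1
s_2 = Round(s_1, k_1) = 0xA14A
s_3 = Round(s_2, k_2) = 0x4AD0
s_4 = Round(s_3, k_3) = 0xD0E2
s_5 = Round(s_4, k_4) = 0xE29C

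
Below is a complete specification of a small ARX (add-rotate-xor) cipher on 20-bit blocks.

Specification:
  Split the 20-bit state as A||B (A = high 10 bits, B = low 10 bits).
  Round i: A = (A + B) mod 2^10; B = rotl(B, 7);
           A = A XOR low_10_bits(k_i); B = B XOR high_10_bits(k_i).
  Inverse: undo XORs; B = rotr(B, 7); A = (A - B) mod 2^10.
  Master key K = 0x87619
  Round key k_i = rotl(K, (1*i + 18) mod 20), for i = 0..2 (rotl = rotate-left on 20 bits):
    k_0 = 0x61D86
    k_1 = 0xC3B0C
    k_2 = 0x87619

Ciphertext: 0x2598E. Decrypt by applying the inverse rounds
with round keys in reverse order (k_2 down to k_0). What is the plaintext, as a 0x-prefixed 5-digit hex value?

s_0 = ciphertext = 0x2598E
s_1 = InvRound(s_0, k_2) = 0x7C09F
s_2 = InvRound(s_1, k_1) = 0x9B48F
s_3 = InvRound(s_2, k_0) = 0xEA442

0xEA442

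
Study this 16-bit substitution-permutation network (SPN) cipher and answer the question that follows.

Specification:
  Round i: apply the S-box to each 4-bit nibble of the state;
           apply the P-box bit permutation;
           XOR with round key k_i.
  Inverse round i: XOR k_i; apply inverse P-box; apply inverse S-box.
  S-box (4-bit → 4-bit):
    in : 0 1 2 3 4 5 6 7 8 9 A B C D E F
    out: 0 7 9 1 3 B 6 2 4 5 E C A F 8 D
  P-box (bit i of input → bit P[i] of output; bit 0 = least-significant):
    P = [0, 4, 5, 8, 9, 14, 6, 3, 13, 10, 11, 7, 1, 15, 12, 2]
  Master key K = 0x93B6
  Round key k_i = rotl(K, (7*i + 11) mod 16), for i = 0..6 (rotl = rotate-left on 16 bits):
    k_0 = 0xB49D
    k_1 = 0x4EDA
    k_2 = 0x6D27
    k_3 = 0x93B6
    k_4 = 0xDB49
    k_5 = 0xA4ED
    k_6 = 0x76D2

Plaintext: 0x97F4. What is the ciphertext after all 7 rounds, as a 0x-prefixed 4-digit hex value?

s_0 = plaintext = 0x97F4
s_1 = Round(s_0, k_0) = 0xA2C6
s_2 = Round(s_1, k_1) = 0xBE66
s_3 = Round(s_2, k_2) = 0x3DD3
s_4 = Round(s_3, k_3) = 0xFD7D
s_5 = Round(s_4, k_4) = 0xA6FE
s_6 = Round(s_5, k_5) = 0x3BA1
s_7 = Round(s_6, k_6) = 0x3E29

0x3E29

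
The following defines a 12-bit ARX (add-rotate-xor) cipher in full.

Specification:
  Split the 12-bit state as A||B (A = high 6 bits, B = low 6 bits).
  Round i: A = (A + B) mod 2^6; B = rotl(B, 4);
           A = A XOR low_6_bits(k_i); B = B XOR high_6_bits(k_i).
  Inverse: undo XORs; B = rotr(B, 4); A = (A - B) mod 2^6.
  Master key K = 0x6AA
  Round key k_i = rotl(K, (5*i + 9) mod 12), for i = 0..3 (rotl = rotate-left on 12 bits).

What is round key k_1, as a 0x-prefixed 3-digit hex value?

0xAA9

K = 0x6AA
k_0 = rotl(K, (5*0+9) mod 12) = rotl(K, 9) = 0x4D5
k_1 = rotl(K, (5*1+9) mod 12) = rotl(K, 2) = 0xAA9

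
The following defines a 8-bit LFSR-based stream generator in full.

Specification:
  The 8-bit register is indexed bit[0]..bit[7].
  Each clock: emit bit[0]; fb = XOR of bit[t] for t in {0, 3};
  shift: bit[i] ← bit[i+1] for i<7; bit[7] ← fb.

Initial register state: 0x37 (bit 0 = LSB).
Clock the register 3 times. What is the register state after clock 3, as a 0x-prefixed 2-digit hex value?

0x26

reg_0 = 0x37
clock 1: out=1, reg = 0x9B
clock 2: out=1, reg = 0x4D
clock 3: out=1, reg = 0x26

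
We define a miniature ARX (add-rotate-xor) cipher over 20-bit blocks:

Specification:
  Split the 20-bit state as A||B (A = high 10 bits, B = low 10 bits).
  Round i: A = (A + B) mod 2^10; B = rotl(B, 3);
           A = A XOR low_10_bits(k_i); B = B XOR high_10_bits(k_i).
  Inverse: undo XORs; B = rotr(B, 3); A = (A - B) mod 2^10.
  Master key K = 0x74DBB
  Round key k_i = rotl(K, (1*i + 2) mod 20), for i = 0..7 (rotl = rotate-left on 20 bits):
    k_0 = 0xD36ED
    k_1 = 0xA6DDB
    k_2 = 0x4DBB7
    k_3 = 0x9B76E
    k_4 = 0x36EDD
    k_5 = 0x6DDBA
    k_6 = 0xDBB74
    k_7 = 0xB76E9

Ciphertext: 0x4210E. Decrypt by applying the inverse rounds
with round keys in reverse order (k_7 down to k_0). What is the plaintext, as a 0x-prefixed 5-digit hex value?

s_0 = ciphertext = 0x4210E
s_1 = InvRound(s_0, k_7) = 0x79DFA
s_2 = InvRound(s_1, k_6) = 0x10652
s_3 = InvRound(s_2, k_5) = 0xBFEFC
s_4 = InvRound(s_3, k_4) = 0x17BC4
s_5 = InvRound(s_4, k_3) = 0x9ECB5
s_6 = InvRound(s_5, k_2) = 0x071B0
s_7 = InvRound(s_6, k_1) = 0xF89E5
s_8 = InvRound(s_7, k_0) = 0x2E855

0x2E855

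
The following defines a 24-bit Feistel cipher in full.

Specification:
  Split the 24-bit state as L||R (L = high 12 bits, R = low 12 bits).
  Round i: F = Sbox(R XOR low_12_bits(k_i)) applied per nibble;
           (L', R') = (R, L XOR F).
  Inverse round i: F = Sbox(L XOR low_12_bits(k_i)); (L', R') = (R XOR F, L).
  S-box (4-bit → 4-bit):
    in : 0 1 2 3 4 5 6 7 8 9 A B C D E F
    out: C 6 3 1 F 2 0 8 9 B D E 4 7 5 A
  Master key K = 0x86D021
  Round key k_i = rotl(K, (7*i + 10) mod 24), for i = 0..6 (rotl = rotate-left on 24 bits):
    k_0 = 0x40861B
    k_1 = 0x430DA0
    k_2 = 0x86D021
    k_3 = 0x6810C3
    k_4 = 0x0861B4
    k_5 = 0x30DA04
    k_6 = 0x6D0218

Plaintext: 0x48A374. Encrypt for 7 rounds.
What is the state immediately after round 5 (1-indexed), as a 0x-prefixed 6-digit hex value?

s_0 = plaintext = 0x48A374
s_1 = Round(s_0, k_0) = 0x374680
s_2 = Round(s_1, k_1) = 0x680D48
s_3 = Round(s_2, k_2) = 0xD4818B
s_4 = Round(s_3, k_3) = 0x18BBB1
s_5 = Round(s_4, k_4) = 0xBB1C49
s_6 = Round(s_5, k_5) = 0xC49B46
s_7 = Round(s_6, k_6) = 0xB4676C

0xBB1C49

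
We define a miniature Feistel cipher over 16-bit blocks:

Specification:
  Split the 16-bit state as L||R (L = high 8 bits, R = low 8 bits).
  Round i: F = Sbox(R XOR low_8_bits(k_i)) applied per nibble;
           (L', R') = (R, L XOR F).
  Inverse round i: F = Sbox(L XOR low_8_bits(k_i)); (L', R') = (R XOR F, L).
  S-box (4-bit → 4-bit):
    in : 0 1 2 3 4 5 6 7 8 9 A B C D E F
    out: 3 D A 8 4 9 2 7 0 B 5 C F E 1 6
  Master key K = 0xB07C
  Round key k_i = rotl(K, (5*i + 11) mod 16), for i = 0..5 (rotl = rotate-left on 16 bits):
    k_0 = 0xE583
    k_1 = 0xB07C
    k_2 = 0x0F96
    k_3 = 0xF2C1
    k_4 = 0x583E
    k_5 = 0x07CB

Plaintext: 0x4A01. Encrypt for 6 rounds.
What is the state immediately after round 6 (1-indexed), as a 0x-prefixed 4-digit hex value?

0x3E7A

s_0 = plaintext = 0x4A01
s_1 = Round(s_0, k_0) = 0x0140
s_2 = Round(s_1, k_1) = 0x408E
s_3 = Round(s_2, k_2) = 0x8E90
s_4 = Round(s_3, k_3) = 0x9013
s_5 = Round(s_4, k_4) = 0x133E
s_6 = Round(s_5, k_5) = 0x3E7A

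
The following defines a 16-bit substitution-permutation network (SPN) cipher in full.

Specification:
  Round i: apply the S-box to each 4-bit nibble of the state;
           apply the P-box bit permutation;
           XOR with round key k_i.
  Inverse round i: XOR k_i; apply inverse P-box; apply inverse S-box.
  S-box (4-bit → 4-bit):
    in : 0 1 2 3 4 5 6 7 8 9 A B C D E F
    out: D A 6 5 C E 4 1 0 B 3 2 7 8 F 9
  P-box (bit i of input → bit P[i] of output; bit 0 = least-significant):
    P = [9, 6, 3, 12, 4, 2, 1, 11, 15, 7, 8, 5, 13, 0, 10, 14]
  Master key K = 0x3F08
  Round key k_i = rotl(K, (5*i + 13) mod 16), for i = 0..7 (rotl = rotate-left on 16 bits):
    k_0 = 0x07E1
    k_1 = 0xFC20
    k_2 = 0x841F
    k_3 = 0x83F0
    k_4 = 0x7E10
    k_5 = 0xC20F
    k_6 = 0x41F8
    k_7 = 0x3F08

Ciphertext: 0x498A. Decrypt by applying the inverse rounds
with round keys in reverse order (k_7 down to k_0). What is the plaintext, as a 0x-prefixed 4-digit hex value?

s_0 = ciphertext = 0x498A
s_1 = InvRound(s_0, k_7) = 0x0B6F
s_2 = InvRound(s_1, k_6) = 0x1BE7
s_3 = InvRound(s_2, k_5) = 0xDED5
s_4 = InvRound(s_3, k_4) = 0xAABB
s_5 = InvRound(s_4, k_3) = 0xA642
s_6 = InvRound(s_5, k_2) = 0xA8AC
s_7 = InvRound(s_6, k_1) = 0x4BB4
s_8 = InvRound(s_7, k_0) = 0x589B

0x589B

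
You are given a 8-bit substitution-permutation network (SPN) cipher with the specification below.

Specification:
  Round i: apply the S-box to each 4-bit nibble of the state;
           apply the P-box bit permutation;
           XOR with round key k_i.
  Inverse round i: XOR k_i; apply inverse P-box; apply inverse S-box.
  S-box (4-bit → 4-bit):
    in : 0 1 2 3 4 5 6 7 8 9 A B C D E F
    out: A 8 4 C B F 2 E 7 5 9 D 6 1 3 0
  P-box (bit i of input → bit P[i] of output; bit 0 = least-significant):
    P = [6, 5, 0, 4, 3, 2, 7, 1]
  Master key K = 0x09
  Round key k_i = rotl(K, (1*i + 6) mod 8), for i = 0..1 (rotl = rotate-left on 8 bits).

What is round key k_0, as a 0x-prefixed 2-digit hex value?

K = 0x09
k_0 = rotl(K, (1*0+6) mod 8) = rotl(K, 6) = 0x42

0x42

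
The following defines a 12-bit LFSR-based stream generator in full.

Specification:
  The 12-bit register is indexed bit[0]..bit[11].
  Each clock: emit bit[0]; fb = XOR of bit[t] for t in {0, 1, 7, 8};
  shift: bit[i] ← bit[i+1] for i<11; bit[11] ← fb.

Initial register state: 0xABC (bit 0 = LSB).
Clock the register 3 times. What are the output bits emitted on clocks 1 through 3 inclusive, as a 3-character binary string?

reg_0 = 0xABC
clock 1: out=0, reg = 0xD5E
clock 2: out=0, reg = 0x6AF
clock 3: out=1, reg = 0xB57

001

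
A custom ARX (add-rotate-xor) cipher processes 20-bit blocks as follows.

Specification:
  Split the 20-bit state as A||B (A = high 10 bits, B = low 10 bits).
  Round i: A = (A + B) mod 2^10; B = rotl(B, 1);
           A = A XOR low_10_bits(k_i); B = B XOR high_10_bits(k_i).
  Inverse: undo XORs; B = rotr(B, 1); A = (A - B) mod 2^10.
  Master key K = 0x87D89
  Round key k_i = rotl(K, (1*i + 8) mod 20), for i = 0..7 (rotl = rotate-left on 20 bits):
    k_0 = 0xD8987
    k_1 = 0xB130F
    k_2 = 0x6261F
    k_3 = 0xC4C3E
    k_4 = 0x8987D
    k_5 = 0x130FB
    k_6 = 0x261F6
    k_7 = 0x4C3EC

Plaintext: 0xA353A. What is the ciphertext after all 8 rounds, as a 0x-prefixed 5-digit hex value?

s_0 = plaintext = 0xA353A
s_1 = Round(s_0, k_0) = 0x90116
s_2 = Round(s_1, k_1) = 0x164E8
s_3 = Round(s_2, k_2) = 0xD7859
s_4 = Round(s_3, k_3) = 0xE27A1
s_5 = Round(s_4, k_4) = 0xD5D65
s_6 = Round(s_5, k_5) = 0x11E86
s_7 = Round(s_6, k_6) = 0xCED95
s_8 = Round(s_7, k_7) = 0xCF21A

0xCF21A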